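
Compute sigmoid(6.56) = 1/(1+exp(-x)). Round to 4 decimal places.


sigma(6.56) = 1/(1+e^(-6.56)) = 1/(1+0.001416) = 1/1.001416 = 0.9986.

0.9986


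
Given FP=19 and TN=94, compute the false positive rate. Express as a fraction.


FPR = FP / (FP + TN) = 19 / 113 = 19/113.

19/113


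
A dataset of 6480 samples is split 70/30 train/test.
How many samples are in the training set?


Test set = 6480 * 30% = 1944. Training set = 6480 - 1944 = 4536.

4536


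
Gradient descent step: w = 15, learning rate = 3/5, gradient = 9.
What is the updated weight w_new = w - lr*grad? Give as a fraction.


w_new = 15 - 3/5 * 9 = 15 - 27/5 = 48/5.

48/5


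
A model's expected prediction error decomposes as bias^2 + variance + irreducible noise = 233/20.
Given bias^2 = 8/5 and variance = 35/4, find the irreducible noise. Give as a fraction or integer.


Total error = bias^2 + variance + irreducible noise. So irreducible noise = 233/20 - 8/5 - 35/4 = 13/10.

13/10


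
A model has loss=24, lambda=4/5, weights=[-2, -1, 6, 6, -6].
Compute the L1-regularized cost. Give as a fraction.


L1 norm = sum(|w|) = 21. J = 24 + 4/5 * 21 = 204/5.

204/5


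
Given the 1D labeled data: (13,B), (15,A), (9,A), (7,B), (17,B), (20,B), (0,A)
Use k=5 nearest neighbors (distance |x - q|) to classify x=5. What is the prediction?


Distances: |13-5|=8, |15-5|=10, |9-5|=4, |7-5|=2, |17-5|=12, |20-5|=15, |0-5|=5. 5 nearest: (7,B), (9,A), (0,A), (13,B), (15,A). Counts: {'B': 2, 'A': 3}. Majority class: A.

A


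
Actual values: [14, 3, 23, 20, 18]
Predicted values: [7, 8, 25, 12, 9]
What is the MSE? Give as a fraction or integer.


MSE = (1/5) * ((14-7)^2=49 + (3-8)^2=25 + (23-25)^2=4 + (20-12)^2=64 + (18-9)^2=81). Sum = 223. MSE = 223/5.

223/5


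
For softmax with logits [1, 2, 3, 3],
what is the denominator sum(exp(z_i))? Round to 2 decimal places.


Denom = e^1=2.7183 + e^2=7.3891 + e^3=20.0855 + e^3=20.0855. Sum = 50.2784, which rounds to 50.28.

50.28


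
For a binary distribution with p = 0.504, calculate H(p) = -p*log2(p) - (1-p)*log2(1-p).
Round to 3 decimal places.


H = -0.504*log2(0.504) - 0.496*log2(0.496) = 1.000.

1.000


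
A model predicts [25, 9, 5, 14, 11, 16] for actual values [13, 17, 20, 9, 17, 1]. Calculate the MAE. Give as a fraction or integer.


MAE = (1/6) * (|13-25|=12 + |17-9|=8 + |20-5|=15 + |9-14|=5 + |17-11|=6 + |1-16|=15). Sum = 61. MAE = 61/6.

61/6


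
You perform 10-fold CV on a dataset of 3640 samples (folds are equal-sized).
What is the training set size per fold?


Each validation fold has 3640/10 = 364 samples. Training set = 3640 - 364 = 3276.

3276


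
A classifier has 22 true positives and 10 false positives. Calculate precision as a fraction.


Precision = TP / (TP + FP) = 22 / 32 = 11/16.

11/16


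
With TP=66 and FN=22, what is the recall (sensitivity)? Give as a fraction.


Recall = TP / (TP + FN) = 66 / 88 = 3/4.

3/4


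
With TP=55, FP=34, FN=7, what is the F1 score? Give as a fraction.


Precision = 55/89 = 55/89. Recall = 55/62 = 55/62. F1 = 2*P*R/(P+R) = 110/151.

110/151


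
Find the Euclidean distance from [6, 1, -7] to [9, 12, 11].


d = sqrt(sum of squared differences). (6-9)^2=9, (1-12)^2=121, (-7-11)^2=324. Sum = 454.

sqrt(454)


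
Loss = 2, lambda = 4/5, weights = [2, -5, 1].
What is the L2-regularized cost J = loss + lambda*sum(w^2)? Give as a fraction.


L2 sq norm = sum(w^2) = 30. J = 2 + 4/5 * 30 = 26.

26


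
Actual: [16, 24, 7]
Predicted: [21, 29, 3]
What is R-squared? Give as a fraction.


Mean(y) = 47/3. SS_res = 66. SS_tot = 434/3. R^2 = 1 - 66/(434/3) = 118/217.

118/217


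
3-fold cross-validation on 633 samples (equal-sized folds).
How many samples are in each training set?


Each validation fold has 633/3 = 211 samples. Training set = 633 - 211 = 422.

422


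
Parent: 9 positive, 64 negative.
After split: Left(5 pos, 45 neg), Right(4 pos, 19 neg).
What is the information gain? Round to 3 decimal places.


H(parent) = 0.5387. H(left) = 0.4690, H(right) = 0.6666. Weighted = (50/73)*0.4690 + (23/73)*0.6666 = 0.5313. IG = 0.5387 - 0.5313 = 0.0074, which rounds to 0.007.

0.007


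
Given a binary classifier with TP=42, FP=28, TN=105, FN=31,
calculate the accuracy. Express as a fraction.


Accuracy = (TP + TN) / (TP + TN + FP + FN) = (42 + 105) / 206 = 147/206.

147/206


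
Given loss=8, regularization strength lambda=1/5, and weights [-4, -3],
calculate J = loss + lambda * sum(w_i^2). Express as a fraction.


L2 sq norm = sum(w^2) = 25. J = 8 + 1/5 * 25 = 13.

13


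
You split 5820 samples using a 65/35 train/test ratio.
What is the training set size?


Test set = 5820 * 35% = 2037. Training set = 5820 - 2037 = 3783.

3783


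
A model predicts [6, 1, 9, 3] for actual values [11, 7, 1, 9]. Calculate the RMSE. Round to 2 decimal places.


MSE = 40.2500. RMSE = sqrt(40.2500) = 6.34.

6.34


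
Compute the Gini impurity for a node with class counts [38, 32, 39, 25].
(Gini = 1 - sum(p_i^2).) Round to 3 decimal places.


Total = 134. Proportions: 38/134, 32/134, 39/134, 25/134. sum(p_i^2) = 0.2570. Gini = 1 - 0.2570 = 0.7430, which rounds to 0.743.

0.743


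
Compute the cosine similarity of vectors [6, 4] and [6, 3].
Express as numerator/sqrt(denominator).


dot = 48. |a|^2 = 52, |b|^2 = 45. cos = 48/sqrt(2340).

48/sqrt(2340)


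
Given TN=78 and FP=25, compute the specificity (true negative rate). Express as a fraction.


Specificity = TN / (TN + FP) = 78 / 103 = 78/103.

78/103


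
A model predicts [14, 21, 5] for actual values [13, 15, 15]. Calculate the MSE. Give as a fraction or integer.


MSE = (1/3) * ((13-14)^2=1 + (15-21)^2=36 + (15-5)^2=100). Sum = 137. MSE = 137/3.

137/3


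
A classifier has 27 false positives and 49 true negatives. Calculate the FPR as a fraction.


FPR = FP / (FP + TN) = 27 / 76 = 27/76.

27/76


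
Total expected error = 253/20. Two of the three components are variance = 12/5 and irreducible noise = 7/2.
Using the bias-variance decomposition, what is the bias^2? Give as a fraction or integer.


Total error = bias^2 + variance + irreducible noise. So bias^2 = 253/20 - 12/5 - 7/2 = 27/4.

27/4


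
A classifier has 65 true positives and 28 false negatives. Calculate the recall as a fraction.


Recall = TP / (TP + FN) = 65 / 93 = 65/93.

65/93


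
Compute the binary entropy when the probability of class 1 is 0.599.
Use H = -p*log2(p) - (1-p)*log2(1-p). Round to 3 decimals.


H = -0.599*log2(0.599) - 0.401*log2(0.401) = 0.972.

0.972


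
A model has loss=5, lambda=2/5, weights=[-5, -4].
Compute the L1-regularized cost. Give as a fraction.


L1 norm = sum(|w|) = 9. J = 5 + 2/5 * 9 = 43/5.

43/5


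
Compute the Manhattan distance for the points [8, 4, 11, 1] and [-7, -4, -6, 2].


d = sum of absolute differences: |8--7|=15 + |4--4|=8 + |11--6|=17 + |1-2|=1 = 41.

41


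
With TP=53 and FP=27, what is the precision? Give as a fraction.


Precision = TP / (TP + FP) = 53 / 80 = 53/80.

53/80


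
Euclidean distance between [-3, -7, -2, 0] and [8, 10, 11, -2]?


d = sqrt(sum of squared differences). (-3-8)^2=121, (-7-10)^2=289, (-2-11)^2=169, (0--2)^2=4. Sum = 583.

sqrt(583)


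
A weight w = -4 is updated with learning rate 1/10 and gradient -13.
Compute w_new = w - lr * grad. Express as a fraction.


w_new = -4 - 1/10 * -13 = -4 - -13/10 = -27/10.

-27/10


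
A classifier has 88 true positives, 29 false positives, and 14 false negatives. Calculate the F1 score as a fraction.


Precision = 88/117 = 88/117. Recall = 88/102 = 44/51. F1 = 2*P*R/(P+R) = 176/219.

176/219


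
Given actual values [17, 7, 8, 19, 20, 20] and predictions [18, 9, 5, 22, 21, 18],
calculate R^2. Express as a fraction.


Mean(y) = 91/6. SS_res = 28. SS_tot = 1097/6. R^2 = 1 - 28/(1097/6) = 929/1097.

929/1097


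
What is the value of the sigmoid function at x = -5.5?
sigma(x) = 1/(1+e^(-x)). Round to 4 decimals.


sigma(-5.5) = 1/(1+e^(5.5)) = 1/(1+244.691932) = 1/245.691932 = 0.0041.

0.0041


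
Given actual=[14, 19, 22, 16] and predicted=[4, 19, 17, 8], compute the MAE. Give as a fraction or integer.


MAE = (1/4) * (|14-4|=10 + |19-19|=0 + |22-17|=5 + |16-8|=8). Sum = 23. MAE = 23/4.

23/4


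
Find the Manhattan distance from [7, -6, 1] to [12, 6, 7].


d = sum of absolute differences: |7-12|=5 + |-6-6|=12 + |1-7|=6 = 23.

23


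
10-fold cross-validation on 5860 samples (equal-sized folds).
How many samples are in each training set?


Each validation fold has 5860/10 = 586 samples. Training set = 5860 - 586 = 5274.

5274


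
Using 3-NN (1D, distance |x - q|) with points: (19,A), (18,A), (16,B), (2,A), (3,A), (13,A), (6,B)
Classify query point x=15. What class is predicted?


Distances: |19-15|=4, |18-15|=3, |16-15|=1, |2-15|=13, |3-15|=12, |13-15|=2, |6-15|=9. 3 nearest: (16,B), (13,A), (18,A). Counts: {'B': 1, 'A': 2}. Majority class: A.

A


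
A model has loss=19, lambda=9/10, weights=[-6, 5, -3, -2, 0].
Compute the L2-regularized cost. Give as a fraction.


L2 sq norm = sum(w^2) = 74. J = 19 + 9/10 * 74 = 428/5.

428/5


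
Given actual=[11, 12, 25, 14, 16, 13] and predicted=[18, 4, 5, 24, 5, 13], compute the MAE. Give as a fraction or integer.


MAE = (1/6) * (|11-18|=7 + |12-4|=8 + |25-5|=20 + |14-24|=10 + |16-5|=11 + |13-13|=0). Sum = 56. MAE = 28/3.

28/3


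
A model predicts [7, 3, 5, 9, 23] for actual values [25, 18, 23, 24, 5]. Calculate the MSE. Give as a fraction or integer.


MSE = (1/5) * ((25-7)^2=324 + (18-3)^2=225 + (23-5)^2=324 + (24-9)^2=225 + (5-23)^2=324). Sum = 1422. MSE = 1422/5.

1422/5


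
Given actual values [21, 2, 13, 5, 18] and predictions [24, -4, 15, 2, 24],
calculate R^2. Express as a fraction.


Mean(y) = 59/5. SS_res = 94. SS_tot = 1334/5. R^2 = 1 - 94/(1334/5) = 432/667.

432/667


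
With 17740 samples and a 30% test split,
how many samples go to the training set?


Test set = 17740 * 30% = 5322. Training set = 17740 - 5322 = 12418.

12418


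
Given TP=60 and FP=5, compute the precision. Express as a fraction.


Precision = TP / (TP + FP) = 60 / 65 = 12/13.

12/13


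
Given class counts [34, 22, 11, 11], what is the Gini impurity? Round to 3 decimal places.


Total = 78. Proportions: 34/78, 22/78, 11/78, 11/78. sum(p_i^2) = 0.3093. Gini = 1 - 0.3093 = 0.6907, which rounds to 0.691.

0.691


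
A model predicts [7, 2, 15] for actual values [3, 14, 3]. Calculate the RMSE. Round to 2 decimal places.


MSE = 101.3333. RMSE = sqrt(101.3333) = 10.07.

10.07


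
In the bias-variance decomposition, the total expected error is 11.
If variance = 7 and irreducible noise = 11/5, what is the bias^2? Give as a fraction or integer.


Total error = bias^2 + variance + irreducible noise. So bias^2 = 11 - 7 - 11/5 = 9/5.

9/5


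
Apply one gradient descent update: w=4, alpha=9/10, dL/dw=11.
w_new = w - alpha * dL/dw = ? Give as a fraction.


w_new = 4 - 9/10 * 11 = 4 - 99/10 = -59/10.

-59/10


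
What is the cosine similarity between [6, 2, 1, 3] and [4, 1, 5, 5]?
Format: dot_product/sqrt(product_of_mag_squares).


dot = 46. |a|^2 = 50, |b|^2 = 67. cos = 46/sqrt(3350).

46/sqrt(3350)


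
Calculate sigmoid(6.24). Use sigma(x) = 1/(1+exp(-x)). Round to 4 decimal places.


sigma(6.24) = 1/(1+e^(-6.24)) = 1/(1+0.001950) = 1/1.001950 = 0.9981.

0.9981


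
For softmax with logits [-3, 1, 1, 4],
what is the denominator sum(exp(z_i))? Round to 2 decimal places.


Denom = e^-3=0.0498 + e^1=2.7183 + e^1=2.7183 + e^4=54.5982. Sum = 60.0846, which rounds to 60.08.

60.08


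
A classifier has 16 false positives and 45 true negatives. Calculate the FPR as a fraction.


FPR = FP / (FP + TN) = 16 / 61 = 16/61.

16/61


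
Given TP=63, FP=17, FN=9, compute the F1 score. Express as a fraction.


Precision = 63/80 = 63/80. Recall = 63/72 = 7/8. F1 = 2*P*R/(P+R) = 63/76.

63/76


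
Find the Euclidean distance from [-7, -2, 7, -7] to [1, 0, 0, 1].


d = sqrt(sum of squared differences). (-7-1)^2=64, (-2-0)^2=4, (7-0)^2=49, (-7-1)^2=64. Sum = 181.

sqrt(181)


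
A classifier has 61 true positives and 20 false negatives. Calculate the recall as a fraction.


Recall = TP / (TP + FN) = 61 / 81 = 61/81.

61/81


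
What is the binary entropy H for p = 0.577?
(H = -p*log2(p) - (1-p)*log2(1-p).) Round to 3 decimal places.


H = -0.577*log2(0.577) - 0.423*log2(0.423) = 0.983.

0.983


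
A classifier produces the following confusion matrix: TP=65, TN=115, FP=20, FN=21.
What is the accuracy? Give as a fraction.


Accuracy = (TP + TN) / (TP + TN + FP + FN) = (65 + 115) / 221 = 180/221.

180/221


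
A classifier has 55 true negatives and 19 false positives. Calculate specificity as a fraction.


Specificity = TN / (TN + FP) = 55 / 74 = 55/74.

55/74


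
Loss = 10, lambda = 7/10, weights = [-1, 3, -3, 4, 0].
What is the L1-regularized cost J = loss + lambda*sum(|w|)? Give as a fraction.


L1 norm = sum(|w|) = 11. J = 10 + 7/10 * 11 = 177/10.

177/10


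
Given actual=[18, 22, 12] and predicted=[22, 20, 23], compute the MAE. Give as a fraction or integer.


MAE = (1/3) * (|18-22|=4 + |22-20|=2 + |12-23|=11). Sum = 17. MAE = 17/3.

17/3


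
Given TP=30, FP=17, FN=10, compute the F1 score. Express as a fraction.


Precision = 30/47 = 30/47. Recall = 30/40 = 3/4. F1 = 2*P*R/(P+R) = 20/29.

20/29


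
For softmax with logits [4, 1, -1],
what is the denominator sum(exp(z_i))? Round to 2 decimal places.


Denom = e^4=54.5982 + e^1=2.7183 + e^-1=0.3679. Sum = 57.6844, which rounds to 57.68.

57.68


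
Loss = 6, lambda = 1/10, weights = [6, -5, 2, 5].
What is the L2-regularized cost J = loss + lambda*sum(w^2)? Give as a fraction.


L2 sq norm = sum(w^2) = 90. J = 6 + 1/10 * 90 = 15.

15


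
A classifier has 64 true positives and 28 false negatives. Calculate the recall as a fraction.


Recall = TP / (TP + FN) = 64 / 92 = 16/23.

16/23


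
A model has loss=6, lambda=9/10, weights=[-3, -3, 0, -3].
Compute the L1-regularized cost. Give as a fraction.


L1 norm = sum(|w|) = 9. J = 6 + 9/10 * 9 = 141/10.

141/10


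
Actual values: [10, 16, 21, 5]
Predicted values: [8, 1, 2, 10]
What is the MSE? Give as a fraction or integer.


MSE = (1/4) * ((10-8)^2=4 + (16-1)^2=225 + (21-2)^2=361 + (5-10)^2=25). Sum = 615. MSE = 615/4.

615/4


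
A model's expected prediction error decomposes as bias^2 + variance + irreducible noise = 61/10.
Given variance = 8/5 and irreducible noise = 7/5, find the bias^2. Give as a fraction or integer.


Total error = bias^2 + variance + irreducible noise. So bias^2 = 61/10 - 8/5 - 7/5 = 31/10.

31/10


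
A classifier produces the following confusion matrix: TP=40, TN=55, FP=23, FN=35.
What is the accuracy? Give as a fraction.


Accuracy = (TP + TN) / (TP + TN + FP + FN) = (40 + 55) / 153 = 95/153.

95/153


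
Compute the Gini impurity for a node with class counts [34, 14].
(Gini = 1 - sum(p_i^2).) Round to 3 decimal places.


Total = 48. Proportions: 34/48, 14/48. sum(p_i^2) = 0.5868. Gini = 1 - 0.5868 = 0.4132, which rounds to 0.413.

0.413


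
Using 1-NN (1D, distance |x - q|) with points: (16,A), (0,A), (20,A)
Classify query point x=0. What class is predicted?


Distances: |16-0|=16, |0-0|=0, |20-0|=20. 1 nearest: (0,A). Counts: {'A': 1}. Majority class: A.

A


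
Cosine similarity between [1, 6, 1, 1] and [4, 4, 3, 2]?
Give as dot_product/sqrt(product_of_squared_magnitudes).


dot = 33. |a|^2 = 39, |b|^2 = 45. cos = 33/sqrt(1755).

33/sqrt(1755)


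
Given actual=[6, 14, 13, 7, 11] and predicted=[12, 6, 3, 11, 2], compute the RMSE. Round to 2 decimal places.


MSE = 59.4000. RMSE = sqrt(59.4000) = 7.71.

7.71


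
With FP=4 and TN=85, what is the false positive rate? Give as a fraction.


FPR = FP / (FP + TN) = 4 / 89 = 4/89.

4/89


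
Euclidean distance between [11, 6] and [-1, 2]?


d = sqrt(sum of squared differences). (11--1)^2=144, (6-2)^2=16. Sum = 160.

sqrt(160)


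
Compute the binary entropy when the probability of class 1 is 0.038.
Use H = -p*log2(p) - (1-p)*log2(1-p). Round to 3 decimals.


H = -0.038*log2(0.038) - 0.962*log2(0.962) = 0.233.

0.233


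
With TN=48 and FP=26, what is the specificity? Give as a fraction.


Specificity = TN / (TN + FP) = 48 / 74 = 24/37.

24/37


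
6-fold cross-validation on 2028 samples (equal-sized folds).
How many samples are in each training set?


Each validation fold has 2028/6 = 338 samples. Training set = 2028 - 338 = 1690.

1690


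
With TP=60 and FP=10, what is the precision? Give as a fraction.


Precision = TP / (TP + FP) = 60 / 70 = 6/7.

6/7


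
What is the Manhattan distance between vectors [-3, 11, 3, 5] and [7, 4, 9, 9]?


d = sum of absolute differences: |-3-7|=10 + |11-4|=7 + |3-9|=6 + |5-9|=4 = 27.

27


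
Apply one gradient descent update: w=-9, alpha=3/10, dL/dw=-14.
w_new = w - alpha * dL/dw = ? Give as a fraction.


w_new = -9 - 3/10 * -14 = -9 - -21/5 = -24/5.

-24/5


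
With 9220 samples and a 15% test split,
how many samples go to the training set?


Test set = 9220 * 15% = 1383. Training set = 9220 - 1383 = 7837.

7837


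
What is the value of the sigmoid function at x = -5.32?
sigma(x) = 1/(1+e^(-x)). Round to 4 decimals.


sigma(-5.32) = 1/(1+e^(5.32)) = 1/(1+204.383882) = 1/205.383882 = 0.0049.

0.0049


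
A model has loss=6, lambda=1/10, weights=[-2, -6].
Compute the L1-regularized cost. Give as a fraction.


L1 norm = sum(|w|) = 8. J = 6 + 1/10 * 8 = 34/5.

34/5


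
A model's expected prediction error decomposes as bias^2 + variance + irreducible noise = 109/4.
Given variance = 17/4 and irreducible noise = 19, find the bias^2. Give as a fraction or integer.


Total error = bias^2 + variance + irreducible noise. So bias^2 = 109/4 - 17/4 - 19 = 4.

4


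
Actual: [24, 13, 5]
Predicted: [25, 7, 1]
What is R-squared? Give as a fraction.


Mean(y) = 14. SS_res = 53. SS_tot = 182. R^2 = 1 - 53/(182) = 129/182.

129/182


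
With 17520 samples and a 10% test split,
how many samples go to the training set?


Test set = 17520 * 10% = 1752. Training set = 17520 - 1752 = 15768.

15768


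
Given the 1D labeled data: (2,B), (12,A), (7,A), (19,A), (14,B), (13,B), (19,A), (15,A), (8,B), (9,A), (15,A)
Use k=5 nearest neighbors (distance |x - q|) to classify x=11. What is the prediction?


Distances: |2-11|=9, |12-11|=1, |7-11|=4, |19-11|=8, |14-11|=3, |13-11|=2, |19-11|=8, |15-11|=4, |8-11|=3, |9-11|=2, |15-11|=4. 5 nearest: (12,A), (9,A), (13,B), (14,B), (8,B). Counts: {'A': 2, 'B': 3}. Majority class: B.

B


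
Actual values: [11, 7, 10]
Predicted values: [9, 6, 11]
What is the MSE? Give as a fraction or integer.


MSE = (1/3) * ((11-9)^2=4 + (7-6)^2=1 + (10-11)^2=1). Sum = 6. MSE = 2.

2


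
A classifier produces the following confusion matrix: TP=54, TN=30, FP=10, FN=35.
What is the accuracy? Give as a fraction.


Accuracy = (TP + TN) / (TP + TN + FP + FN) = (54 + 30) / 129 = 28/43.

28/43


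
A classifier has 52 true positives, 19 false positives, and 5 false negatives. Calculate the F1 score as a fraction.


Precision = 52/71 = 52/71. Recall = 52/57 = 52/57. F1 = 2*P*R/(P+R) = 13/16.

13/16


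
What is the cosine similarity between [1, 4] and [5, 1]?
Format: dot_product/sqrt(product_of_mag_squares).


dot = 9. |a|^2 = 17, |b|^2 = 26. cos = 9/sqrt(442).

9/sqrt(442)


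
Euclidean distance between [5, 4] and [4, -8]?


d = sqrt(sum of squared differences). (5-4)^2=1, (4--8)^2=144. Sum = 145.

sqrt(145)


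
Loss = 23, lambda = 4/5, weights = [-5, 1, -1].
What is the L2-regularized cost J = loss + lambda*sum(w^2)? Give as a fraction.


L2 sq norm = sum(w^2) = 27. J = 23 + 4/5 * 27 = 223/5.

223/5


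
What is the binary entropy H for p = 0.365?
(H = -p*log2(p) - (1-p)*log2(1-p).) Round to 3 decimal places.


H = -0.365*log2(0.365) - 0.635*log2(0.635) = 0.947.

0.947


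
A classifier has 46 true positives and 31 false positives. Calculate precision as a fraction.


Precision = TP / (TP + FP) = 46 / 77 = 46/77.

46/77


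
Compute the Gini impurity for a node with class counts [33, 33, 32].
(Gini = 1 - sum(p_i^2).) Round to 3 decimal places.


Total = 98. Proportions: 33/98, 33/98, 32/98. sum(p_i^2) = 0.3334. Gini = 1 - 0.3334 = 0.6666, which rounds to 0.667.

0.667


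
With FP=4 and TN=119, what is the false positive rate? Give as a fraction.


FPR = FP / (FP + TN) = 4 / 123 = 4/123.

4/123


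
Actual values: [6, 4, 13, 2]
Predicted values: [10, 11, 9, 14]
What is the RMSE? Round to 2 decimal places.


MSE = 56.2500. RMSE = sqrt(56.2500) = 7.50.

7.50


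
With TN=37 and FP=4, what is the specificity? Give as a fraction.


Specificity = TN / (TN + FP) = 37 / 41 = 37/41.

37/41


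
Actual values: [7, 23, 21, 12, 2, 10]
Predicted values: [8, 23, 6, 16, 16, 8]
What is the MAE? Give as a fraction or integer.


MAE = (1/6) * (|7-8|=1 + |23-23|=0 + |21-6|=15 + |12-16|=4 + |2-16|=14 + |10-8|=2). Sum = 36. MAE = 6.

6


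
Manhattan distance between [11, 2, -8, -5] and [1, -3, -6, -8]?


d = sum of absolute differences: |11-1|=10 + |2--3|=5 + |-8--6|=2 + |-5--8|=3 = 20.

20


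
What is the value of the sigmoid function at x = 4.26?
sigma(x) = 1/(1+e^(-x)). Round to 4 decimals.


sigma(4.26) = 1/(1+e^(-4.26)) = 1/(1+0.014122) = 1/1.014122 = 0.9861.

0.9861


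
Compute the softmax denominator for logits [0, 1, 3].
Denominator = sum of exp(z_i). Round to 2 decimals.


Denom = e^0=1.0000 + e^1=2.7183 + e^3=20.0855. Sum = 23.8038, which rounds to 23.80.

23.80


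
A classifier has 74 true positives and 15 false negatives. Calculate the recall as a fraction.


Recall = TP / (TP + FN) = 74 / 89 = 74/89.

74/89


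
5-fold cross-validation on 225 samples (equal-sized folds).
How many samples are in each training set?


Each validation fold has 225/5 = 45 samples. Training set = 225 - 45 = 180.

180


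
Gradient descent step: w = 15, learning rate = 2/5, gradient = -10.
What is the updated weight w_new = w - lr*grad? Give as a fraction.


w_new = 15 - 2/5 * -10 = 15 - -4 = 19.

19


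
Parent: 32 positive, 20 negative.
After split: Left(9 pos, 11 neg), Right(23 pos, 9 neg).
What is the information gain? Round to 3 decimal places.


H(parent) = 0.9612. H(left) = 0.9928, H(right) = 0.8571. Weighted = (20/52)*0.9928 + (32/52)*0.8571 = 0.9093. IG = 0.9612 - 0.9093 = 0.0519, which rounds to 0.052.

0.052


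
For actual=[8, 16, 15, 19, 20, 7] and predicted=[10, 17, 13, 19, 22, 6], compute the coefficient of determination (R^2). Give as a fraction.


Mean(y) = 85/6. SS_res = 14. SS_tot = 905/6. R^2 = 1 - 14/(905/6) = 821/905.

821/905


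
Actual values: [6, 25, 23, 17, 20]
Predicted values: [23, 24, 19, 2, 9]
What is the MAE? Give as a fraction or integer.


MAE = (1/5) * (|6-23|=17 + |25-24|=1 + |23-19|=4 + |17-2|=15 + |20-9|=11). Sum = 48. MAE = 48/5.

48/5


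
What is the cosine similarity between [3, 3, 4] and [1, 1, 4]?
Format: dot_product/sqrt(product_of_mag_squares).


dot = 22. |a|^2 = 34, |b|^2 = 18. cos = 22/sqrt(612).

22/sqrt(612)


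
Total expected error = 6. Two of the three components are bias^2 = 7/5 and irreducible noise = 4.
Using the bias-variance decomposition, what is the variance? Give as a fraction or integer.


Total error = bias^2 + variance + irreducible noise. So variance = 6 - 7/5 - 4 = 3/5.

3/5


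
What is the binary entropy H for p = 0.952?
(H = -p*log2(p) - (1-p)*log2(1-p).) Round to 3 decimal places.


H = -0.952*log2(0.952) - 0.048*log2(0.048) = 0.278.

0.278


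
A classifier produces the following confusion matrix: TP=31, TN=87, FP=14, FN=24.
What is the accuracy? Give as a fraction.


Accuracy = (TP + TN) / (TP + TN + FP + FN) = (31 + 87) / 156 = 59/78.

59/78


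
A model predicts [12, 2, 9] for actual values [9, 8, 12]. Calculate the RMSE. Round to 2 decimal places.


MSE = 18.0000. RMSE = sqrt(18.0000) = 4.24.

4.24


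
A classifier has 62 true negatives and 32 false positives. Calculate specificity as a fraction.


Specificity = TN / (TN + FP) = 62 / 94 = 31/47.

31/47


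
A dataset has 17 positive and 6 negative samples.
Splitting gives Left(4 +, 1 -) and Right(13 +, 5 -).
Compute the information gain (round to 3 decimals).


H(parent) = 0.8281. H(left) = 0.7219, H(right) = 0.8524. Weighted = (5/23)*0.7219 + (18/23)*0.8524 = 0.8240. IG = 0.8281 - 0.8240 = 0.0041, which rounds to 0.004.

0.004


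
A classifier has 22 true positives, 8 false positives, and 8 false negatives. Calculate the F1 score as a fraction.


Precision = 22/30 = 11/15. Recall = 22/30 = 11/15. F1 = 2*P*R/(P+R) = 11/15.

11/15


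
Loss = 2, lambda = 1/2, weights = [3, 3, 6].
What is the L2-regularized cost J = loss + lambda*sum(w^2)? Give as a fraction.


L2 sq norm = sum(w^2) = 54. J = 2 + 1/2 * 54 = 29.

29


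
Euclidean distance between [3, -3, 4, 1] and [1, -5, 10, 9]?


d = sqrt(sum of squared differences). (3-1)^2=4, (-3--5)^2=4, (4-10)^2=36, (1-9)^2=64. Sum = 108.

sqrt(108)


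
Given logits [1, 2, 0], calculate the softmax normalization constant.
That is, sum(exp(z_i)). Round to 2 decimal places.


Denom = e^1=2.7183 + e^2=7.3891 + e^0=1.0000. Sum = 11.1074, which rounds to 11.11.

11.11


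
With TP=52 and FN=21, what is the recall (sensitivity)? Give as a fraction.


Recall = TP / (TP + FN) = 52 / 73 = 52/73.

52/73


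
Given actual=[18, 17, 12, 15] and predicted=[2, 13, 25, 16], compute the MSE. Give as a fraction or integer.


MSE = (1/4) * ((18-2)^2=256 + (17-13)^2=16 + (12-25)^2=169 + (15-16)^2=1). Sum = 442. MSE = 221/2.

221/2


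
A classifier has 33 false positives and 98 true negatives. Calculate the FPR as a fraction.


FPR = FP / (FP + TN) = 33 / 131 = 33/131.

33/131


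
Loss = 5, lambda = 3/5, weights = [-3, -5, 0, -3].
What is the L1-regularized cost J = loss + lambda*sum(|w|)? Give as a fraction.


L1 norm = sum(|w|) = 11. J = 5 + 3/5 * 11 = 58/5.

58/5


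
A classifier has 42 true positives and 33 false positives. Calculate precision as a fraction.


Precision = TP / (TP + FP) = 42 / 75 = 14/25.

14/25


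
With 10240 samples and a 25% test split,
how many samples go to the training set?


Test set = 10240 * 25% = 2560. Training set = 10240 - 2560 = 7680.

7680


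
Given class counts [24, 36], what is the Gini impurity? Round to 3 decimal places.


Total = 60. Proportions: 24/60, 36/60. sum(p_i^2) = 0.5200. Gini = 1 - 0.5200 = 0.4800, which rounds to 0.480.

0.480


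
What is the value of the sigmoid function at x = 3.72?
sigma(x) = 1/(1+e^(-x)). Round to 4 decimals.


sigma(3.72) = 1/(1+e^(-3.72)) = 1/(1+0.024234) = 1/1.024234 = 0.9763.

0.9763


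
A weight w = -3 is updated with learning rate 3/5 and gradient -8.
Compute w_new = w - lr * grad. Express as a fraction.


w_new = -3 - 3/5 * -8 = -3 - -24/5 = 9/5.

9/5


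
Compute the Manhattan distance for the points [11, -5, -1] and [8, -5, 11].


d = sum of absolute differences: |11-8|=3 + |-5--5|=0 + |-1-11|=12 = 15.

15


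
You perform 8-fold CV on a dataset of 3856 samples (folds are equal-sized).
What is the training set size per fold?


Each validation fold has 3856/8 = 482 samples. Training set = 3856 - 482 = 3374.

3374


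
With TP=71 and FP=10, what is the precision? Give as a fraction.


Precision = TP / (TP + FP) = 71 / 81 = 71/81.

71/81


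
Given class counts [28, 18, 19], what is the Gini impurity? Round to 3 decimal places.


Total = 65. Proportions: 28/65, 18/65, 19/65. sum(p_i^2) = 0.3477. Gini = 1 - 0.3477 = 0.6523, which rounds to 0.652.

0.652


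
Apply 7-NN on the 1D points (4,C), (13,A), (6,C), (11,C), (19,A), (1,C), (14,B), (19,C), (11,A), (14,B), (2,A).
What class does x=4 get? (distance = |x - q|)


Distances: |4-4|=0, |13-4|=9, |6-4|=2, |11-4|=7, |19-4|=15, |1-4|=3, |14-4|=10, |19-4|=15, |11-4|=7, |14-4|=10, |2-4|=2. 7 nearest: (4,C), (2,A), (6,C), (1,C), (11,A), (11,C), (13,A). Counts: {'C': 4, 'A': 3}. Majority class: C.

C


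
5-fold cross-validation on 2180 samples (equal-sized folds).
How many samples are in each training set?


Each validation fold has 2180/5 = 436 samples. Training set = 2180 - 436 = 1744.

1744


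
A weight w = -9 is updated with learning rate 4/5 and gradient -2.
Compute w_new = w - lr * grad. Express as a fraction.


w_new = -9 - 4/5 * -2 = -9 - -8/5 = -37/5.

-37/5


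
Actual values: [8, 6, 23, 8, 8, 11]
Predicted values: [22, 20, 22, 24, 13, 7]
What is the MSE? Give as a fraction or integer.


MSE = (1/6) * ((8-22)^2=196 + (6-20)^2=196 + (23-22)^2=1 + (8-24)^2=256 + (8-13)^2=25 + (11-7)^2=16). Sum = 690. MSE = 115.

115


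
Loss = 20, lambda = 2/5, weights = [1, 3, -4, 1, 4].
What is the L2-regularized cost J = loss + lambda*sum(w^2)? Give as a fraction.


L2 sq norm = sum(w^2) = 43. J = 20 + 2/5 * 43 = 186/5.

186/5


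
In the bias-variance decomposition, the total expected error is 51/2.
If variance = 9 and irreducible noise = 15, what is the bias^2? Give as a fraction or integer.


Total error = bias^2 + variance + irreducible noise. So bias^2 = 51/2 - 9 - 15 = 3/2.

3/2


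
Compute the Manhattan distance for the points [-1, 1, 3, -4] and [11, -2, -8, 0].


d = sum of absolute differences: |-1-11|=12 + |1--2|=3 + |3--8|=11 + |-4-0|=4 = 30.

30


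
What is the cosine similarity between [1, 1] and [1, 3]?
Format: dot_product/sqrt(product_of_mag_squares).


dot = 4. |a|^2 = 2, |b|^2 = 10. cos = 4/sqrt(20).

4/sqrt(20)


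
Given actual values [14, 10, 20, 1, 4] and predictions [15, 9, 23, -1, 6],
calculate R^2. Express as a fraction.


Mean(y) = 49/5. SS_res = 19. SS_tot = 1164/5. R^2 = 1 - 19/(1164/5) = 1069/1164.

1069/1164


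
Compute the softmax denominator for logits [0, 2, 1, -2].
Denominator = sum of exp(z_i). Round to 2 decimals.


Denom = e^0=1.0000 + e^2=7.3891 + e^1=2.7183 + e^-2=0.1353. Sum = 11.2427, which rounds to 11.24.

11.24


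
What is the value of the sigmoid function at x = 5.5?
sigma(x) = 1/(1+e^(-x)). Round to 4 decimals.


sigma(5.5) = 1/(1+e^(-5.5)) = 1/(1+0.004087) = 1/1.004087 = 0.9959.

0.9959


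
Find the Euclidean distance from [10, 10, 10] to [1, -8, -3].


d = sqrt(sum of squared differences). (10-1)^2=81, (10--8)^2=324, (10--3)^2=169. Sum = 574.

sqrt(574)


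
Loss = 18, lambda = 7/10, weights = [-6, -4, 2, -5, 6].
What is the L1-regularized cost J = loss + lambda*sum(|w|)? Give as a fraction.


L1 norm = sum(|w|) = 23. J = 18 + 7/10 * 23 = 341/10.

341/10


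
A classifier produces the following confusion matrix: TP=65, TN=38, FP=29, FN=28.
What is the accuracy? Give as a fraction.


Accuracy = (TP + TN) / (TP + TN + FP + FN) = (65 + 38) / 160 = 103/160.

103/160


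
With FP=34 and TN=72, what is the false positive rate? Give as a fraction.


FPR = FP / (FP + TN) = 34 / 106 = 17/53.

17/53


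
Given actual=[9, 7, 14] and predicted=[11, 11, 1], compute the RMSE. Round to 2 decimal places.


MSE = 63.0000. RMSE = sqrt(63.0000) = 7.94.

7.94


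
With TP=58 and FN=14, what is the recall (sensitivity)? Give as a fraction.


Recall = TP / (TP + FN) = 58 / 72 = 29/36.

29/36


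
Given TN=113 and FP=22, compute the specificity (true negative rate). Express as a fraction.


Specificity = TN / (TN + FP) = 113 / 135 = 113/135.

113/135


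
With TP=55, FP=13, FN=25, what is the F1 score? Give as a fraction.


Precision = 55/68 = 55/68. Recall = 55/80 = 11/16. F1 = 2*P*R/(P+R) = 55/74.

55/74


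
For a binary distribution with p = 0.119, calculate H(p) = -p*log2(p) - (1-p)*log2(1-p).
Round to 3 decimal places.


H = -0.119*log2(0.119) - 0.881*log2(0.881) = 0.526.

0.526


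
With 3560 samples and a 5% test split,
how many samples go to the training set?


Test set = 3560 * 5% = 178. Training set = 3560 - 178 = 3382.

3382


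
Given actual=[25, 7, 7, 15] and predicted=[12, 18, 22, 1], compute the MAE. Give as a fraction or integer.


MAE = (1/4) * (|25-12|=13 + |7-18|=11 + |7-22|=15 + |15-1|=14). Sum = 53. MAE = 53/4.

53/4


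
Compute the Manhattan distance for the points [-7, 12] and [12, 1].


d = sum of absolute differences: |-7-12|=19 + |12-1|=11 = 30.

30


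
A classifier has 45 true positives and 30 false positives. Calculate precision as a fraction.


Precision = TP / (TP + FP) = 45 / 75 = 3/5.

3/5


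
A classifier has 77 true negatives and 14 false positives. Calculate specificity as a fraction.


Specificity = TN / (TN + FP) = 77 / 91 = 11/13.

11/13


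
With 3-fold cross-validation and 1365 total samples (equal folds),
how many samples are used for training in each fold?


Each validation fold has 1365/3 = 455 samples. Training set = 1365 - 455 = 910.

910


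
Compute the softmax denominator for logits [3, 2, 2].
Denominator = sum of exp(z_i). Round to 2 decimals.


Denom = e^3=20.0855 + e^2=7.3891 + e^2=7.3891. Sum = 34.8637, which rounds to 34.86.

34.86


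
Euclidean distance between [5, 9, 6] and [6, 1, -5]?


d = sqrt(sum of squared differences). (5-6)^2=1, (9-1)^2=64, (6--5)^2=121. Sum = 186.

sqrt(186)


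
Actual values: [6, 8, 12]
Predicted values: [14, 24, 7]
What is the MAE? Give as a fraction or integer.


MAE = (1/3) * (|6-14|=8 + |8-24|=16 + |12-7|=5). Sum = 29. MAE = 29/3.

29/3


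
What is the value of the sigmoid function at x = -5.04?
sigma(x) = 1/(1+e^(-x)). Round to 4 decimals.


sigma(-5.04) = 1/(1+e^(5.04)) = 1/(1+154.470015) = 1/155.470015 = 0.0064.

0.0064


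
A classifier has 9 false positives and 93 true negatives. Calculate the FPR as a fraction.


FPR = FP / (FP + TN) = 9 / 102 = 3/34.

3/34


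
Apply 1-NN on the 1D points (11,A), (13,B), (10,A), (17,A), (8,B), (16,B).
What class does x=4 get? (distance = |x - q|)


Distances: |11-4|=7, |13-4|=9, |10-4|=6, |17-4|=13, |8-4|=4, |16-4|=12. 1 nearest: (8,B). Counts: {'B': 1}. Majority class: B.

B


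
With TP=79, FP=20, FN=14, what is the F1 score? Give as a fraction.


Precision = 79/99 = 79/99. Recall = 79/93 = 79/93. F1 = 2*P*R/(P+R) = 79/96.

79/96


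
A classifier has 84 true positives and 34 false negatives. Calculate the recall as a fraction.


Recall = TP / (TP + FN) = 84 / 118 = 42/59.

42/59


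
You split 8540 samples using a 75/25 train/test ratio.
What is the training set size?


Test set = 8540 * 25% = 2135. Training set = 8540 - 2135 = 6405.

6405


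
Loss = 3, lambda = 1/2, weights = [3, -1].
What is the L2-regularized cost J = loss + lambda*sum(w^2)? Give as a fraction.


L2 sq norm = sum(w^2) = 10. J = 3 + 1/2 * 10 = 8.

8


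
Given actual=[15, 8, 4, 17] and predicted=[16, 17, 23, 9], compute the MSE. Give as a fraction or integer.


MSE = (1/4) * ((15-16)^2=1 + (8-17)^2=81 + (4-23)^2=361 + (17-9)^2=64). Sum = 507. MSE = 507/4.

507/4


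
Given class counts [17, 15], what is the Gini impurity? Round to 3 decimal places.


Total = 32. Proportions: 17/32, 15/32. sum(p_i^2) = 0.5020. Gini = 1 - 0.5020 = 0.4980, which rounds to 0.498.

0.498


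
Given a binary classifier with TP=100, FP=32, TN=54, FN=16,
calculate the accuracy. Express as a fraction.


Accuracy = (TP + TN) / (TP + TN + FP + FN) = (100 + 54) / 202 = 77/101.

77/101


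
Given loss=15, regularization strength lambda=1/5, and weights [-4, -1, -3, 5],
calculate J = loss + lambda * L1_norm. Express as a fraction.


L1 norm = sum(|w|) = 13. J = 15 + 1/5 * 13 = 88/5.

88/5


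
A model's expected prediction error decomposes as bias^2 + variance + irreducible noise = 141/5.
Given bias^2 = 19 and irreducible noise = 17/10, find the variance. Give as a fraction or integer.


Total error = bias^2 + variance + irreducible noise. So variance = 141/5 - 19 - 17/10 = 15/2.

15/2


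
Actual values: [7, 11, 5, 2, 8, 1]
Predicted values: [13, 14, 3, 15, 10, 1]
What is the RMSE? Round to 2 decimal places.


MSE = 37.0000. RMSE = sqrt(37.0000) = 6.08.

6.08


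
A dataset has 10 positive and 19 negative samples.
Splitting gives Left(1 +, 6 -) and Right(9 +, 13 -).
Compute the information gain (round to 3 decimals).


H(parent) = 0.9294. H(left) = 0.5917, H(right) = 0.9760. Weighted = (7/29)*0.5917 + (22/29)*0.9760 = 0.8832. IG = 0.9294 - 0.8832 = 0.0462, which rounds to 0.046.

0.046


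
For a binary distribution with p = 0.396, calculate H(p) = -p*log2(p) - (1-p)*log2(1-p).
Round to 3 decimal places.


H = -0.396*log2(0.396) - 0.604*log2(0.604) = 0.969.

0.969


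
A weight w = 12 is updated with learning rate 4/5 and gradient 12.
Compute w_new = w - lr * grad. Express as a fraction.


w_new = 12 - 4/5 * 12 = 12 - 48/5 = 12/5.

12/5


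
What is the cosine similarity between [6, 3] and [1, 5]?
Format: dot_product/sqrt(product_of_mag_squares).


dot = 21. |a|^2 = 45, |b|^2 = 26. cos = 21/sqrt(1170).

21/sqrt(1170)


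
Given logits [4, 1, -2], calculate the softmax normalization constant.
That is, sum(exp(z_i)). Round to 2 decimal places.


Denom = e^4=54.5982 + e^1=2.7183 + e^-2=0.1353. Sum = 57.4518, which rounds to 57.45.

57.45


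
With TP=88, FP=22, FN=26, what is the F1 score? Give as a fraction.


Precision = 88/110 = 4/5. Recall = 88/114 = 44/57. F1 = 2*P*R/(P+R) = 11/14.

11/14


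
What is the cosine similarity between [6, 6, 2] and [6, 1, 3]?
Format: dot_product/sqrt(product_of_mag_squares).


dot = 48. |a|^2 = 76, |b|^2 = 46. cos = 48/sqrt(3496).

48/sqrt(3496)


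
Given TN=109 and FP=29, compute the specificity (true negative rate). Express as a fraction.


Specificity = TN / (TN + FP) = 109 / 138 = 109/138.

109/138


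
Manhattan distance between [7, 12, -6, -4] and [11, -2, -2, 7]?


d = sum of absolute differences: |7-11|=4 + |12--2|=14 + |-6--2|=4 + |-4-7|=11 = 33.

33


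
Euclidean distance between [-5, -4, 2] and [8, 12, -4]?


d = sqrt(sum of squared differences). (-5-8)^2=169, (-4-12)^2=256, (2--4)^2=36. Sum = 461.

sqrt(461)


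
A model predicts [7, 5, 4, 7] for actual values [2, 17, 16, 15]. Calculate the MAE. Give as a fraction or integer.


MAE = (1/4) * (|2-7|=5 + |17-5|=12 + |16-4|=12 + |15-7|=8). Sum = 37. MAE = 37/4.

37/4


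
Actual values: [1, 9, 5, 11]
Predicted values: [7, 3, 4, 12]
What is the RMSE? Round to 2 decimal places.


MSE = 18.5000. RMSE = sqrt(18.5000) = 4.30.

4.30


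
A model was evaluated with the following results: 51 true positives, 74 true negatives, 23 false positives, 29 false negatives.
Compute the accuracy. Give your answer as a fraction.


Accuracy = (TP + TN) / (TP + TN + FP + FN) = (51 + 74) / 177 = 125/177.

125/177


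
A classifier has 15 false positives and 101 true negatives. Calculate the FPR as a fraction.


FPR = FP / (FP + TN) = 15 / 116 = 15/116.

15/116


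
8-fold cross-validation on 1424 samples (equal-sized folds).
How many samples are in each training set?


Each validation fold has 1424/8 = 178 samples. Training set = 1424 - 178 = 1246.

1246


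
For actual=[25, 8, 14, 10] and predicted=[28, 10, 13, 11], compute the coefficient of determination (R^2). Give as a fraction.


Mean(y) = 57/4. SS_res = 15. SS_tot = 691/4. R^2 = 1 - 15/(691/4) = 631/691.

631/691


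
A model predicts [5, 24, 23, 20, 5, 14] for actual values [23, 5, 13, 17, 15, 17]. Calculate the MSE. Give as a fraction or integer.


MSE = (1/6) * ((23-5)^2=324 + (5-24)^2=361 + (13-23)^2=100 + (17-20)^2=9 + (15-5)^2=100 + (17-14)^2=9). Sum = 903. MSE = 301/2.

301/2
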